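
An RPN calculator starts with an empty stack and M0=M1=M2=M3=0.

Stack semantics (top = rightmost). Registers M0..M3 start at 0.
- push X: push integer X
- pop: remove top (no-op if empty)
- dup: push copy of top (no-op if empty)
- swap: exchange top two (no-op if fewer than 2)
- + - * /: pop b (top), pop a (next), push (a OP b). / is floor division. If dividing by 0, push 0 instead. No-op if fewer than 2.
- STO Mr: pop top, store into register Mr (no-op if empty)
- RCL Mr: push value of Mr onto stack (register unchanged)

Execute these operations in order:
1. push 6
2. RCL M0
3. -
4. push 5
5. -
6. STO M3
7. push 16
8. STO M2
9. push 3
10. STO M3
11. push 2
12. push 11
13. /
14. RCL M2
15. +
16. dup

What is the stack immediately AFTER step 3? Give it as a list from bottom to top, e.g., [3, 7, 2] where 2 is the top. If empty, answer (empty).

After op 1 (push 6): stack=[6] mem=[0,0,0,0]
After op 2 (RCL M0): stack=[6,0] mem=[0,0,0,0]
After op 3 (-): stack=[6] mem=[0,0,0,0]

[6]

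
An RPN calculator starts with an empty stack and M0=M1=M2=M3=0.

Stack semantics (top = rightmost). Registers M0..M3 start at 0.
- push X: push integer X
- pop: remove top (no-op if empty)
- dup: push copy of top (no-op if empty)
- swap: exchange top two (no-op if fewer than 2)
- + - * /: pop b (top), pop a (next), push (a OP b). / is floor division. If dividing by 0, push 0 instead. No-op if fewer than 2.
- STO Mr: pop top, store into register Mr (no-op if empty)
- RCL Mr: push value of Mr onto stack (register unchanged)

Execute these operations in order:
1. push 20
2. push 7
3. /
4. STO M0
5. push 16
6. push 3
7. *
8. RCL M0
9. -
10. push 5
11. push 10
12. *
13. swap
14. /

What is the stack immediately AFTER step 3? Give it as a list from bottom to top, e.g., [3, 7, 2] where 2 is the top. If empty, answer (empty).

After op 1 (push 20): stack=[20] mem=[0,0,0,0]
After op 2 (push 7): stack=[20,7] mem=[0,0,0,0]
After op 3 (/): stack=[2] mem=[0,0,0,0]

[2]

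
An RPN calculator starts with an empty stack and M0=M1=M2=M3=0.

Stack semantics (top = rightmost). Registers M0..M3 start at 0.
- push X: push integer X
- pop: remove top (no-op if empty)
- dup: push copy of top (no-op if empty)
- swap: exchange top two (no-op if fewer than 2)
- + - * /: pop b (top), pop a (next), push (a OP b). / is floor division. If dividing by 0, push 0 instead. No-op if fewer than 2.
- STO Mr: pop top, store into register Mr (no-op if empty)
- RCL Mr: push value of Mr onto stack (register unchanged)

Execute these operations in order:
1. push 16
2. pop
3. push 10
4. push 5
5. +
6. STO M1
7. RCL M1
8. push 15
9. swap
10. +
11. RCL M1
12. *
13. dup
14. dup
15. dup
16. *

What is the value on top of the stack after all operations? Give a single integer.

Answer: 202500

Derivation:
After op 1 (push 16): stack=[16] mem=[0,0,0,0]
After op 2 (pop): stack=[empty] mem=[0,0,0,0]
After op 3 (push 10): stack=[10] mem=[0,0,0,0]
After op 4 (push 5): stack=[10,5] mem=[0,0,0,0]
After op 5 (+): stack=[15] mem=[0,0,0,0]
After op 6 (STO M1): stack=[empty] mem=[0,15,0,0]
After op 7 (RCL M1): stack=[15] mem=[0,15,0,0]
After op 8 (push 15): stack=[15,15] mem=[0,15,0,0]
After op 9 (swap): stack=[15,15] mem=[0,15,0,0]
After op 10 (+): stack=[30] mem=[0,15,0,0]
After op 11 (RCL M1): stack=[30,15] mem=[0,15,0,0]
After op 12 (*): stack=[450] mem=[0,15,0,0]
After op 13 (dup): stack=[450,450] mem=[0,15,0,0]
After op 14 (dup): stack=[450,450,450] mem=[0,15,0,0]
After op 15 (dup): stack=[450,450,450,450] mem=[0,15,0,0]
After op 16 (*): stack=[450,450,202500] mem=[0,15,0,0]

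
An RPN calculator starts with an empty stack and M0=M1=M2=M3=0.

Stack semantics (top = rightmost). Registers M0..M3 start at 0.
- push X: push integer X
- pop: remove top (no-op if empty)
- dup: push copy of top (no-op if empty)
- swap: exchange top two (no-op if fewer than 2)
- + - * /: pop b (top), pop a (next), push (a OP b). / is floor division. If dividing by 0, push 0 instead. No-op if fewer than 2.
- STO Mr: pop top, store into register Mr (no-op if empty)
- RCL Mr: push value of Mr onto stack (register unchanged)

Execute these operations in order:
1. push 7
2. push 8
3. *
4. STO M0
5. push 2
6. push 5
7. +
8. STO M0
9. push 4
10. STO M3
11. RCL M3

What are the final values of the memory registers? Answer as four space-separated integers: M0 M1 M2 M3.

Answer: 7 0 0 4

Derivation:
After op 1 (push 7): stack=[7] mem=[0,0,0,0]
After op 2 (push 8): stack=[7,8] mem=[0,0,0,0]
After op 3 (*): stack=[56] mem=[0,0,0,0]
After op 4 (STO M0): stack=[empty] mem=[56,0,0,0]
After op 5 (push 2): stack=[2] mem=[56,0,0,0]
After op 6 (push 5): stack=[2,5] mem=[56,0,0,0]
After op 7 (+): stack=[7] mem=[56,0,0,0]
After op 8 (STO M0): stack=[empty] mem=[7,0,0,0]
After op 9 (push 4): stack=[4] mem=[7,0,0,0]
After op 10 (STO M3): stack=[empty] mem=[7,0,0,4]
After op 11 (RCL M3): stack=[4] mem=[7,0,0,4]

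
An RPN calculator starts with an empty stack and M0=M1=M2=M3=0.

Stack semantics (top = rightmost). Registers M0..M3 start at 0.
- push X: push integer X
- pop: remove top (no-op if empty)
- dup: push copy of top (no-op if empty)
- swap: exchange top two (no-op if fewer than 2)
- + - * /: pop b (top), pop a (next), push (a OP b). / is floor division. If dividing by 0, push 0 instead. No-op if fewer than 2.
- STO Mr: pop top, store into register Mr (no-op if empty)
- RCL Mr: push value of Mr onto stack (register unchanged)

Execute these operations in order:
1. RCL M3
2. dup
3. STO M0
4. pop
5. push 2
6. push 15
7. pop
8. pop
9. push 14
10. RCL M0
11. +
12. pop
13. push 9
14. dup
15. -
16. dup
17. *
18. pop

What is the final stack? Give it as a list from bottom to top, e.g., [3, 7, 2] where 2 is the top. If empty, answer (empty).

Answer: (empty)

Derivation:
After op 1 (RCL M3): stack=[0] mem=[0,0,0,0]
After op 2 (dup): stack=[0,0] mem=[0,0,0,0]
After op 3 (STO M0): stack=[0] mem=[0,0,0,0]
After op 4 (pop): stack=[empty] mem=[0,0,0,0]
After op 5 (push 2): stack=[2] mem=[0,0,0,0]
After op 6 (push 15): stack=[2,15] mem=[0,0,0,0]
After op 7 (pop): stack=[2] mem=[0,0,0,0]
After op 8 (pop): stack=[empty] mem=[0,0,0,0]
After op 9 (push 14): stack=[14] mem=[0,0,0,0]
After op 10 (RCL M0): stack=[14,0] mem=[0,0,0,0]
After op 11 (+): stack=[14] mem=[0,0,0,0]
After op 12 (pop): stack=[empty] mem=[0,0,0,0]
After op 13 (push 9): stack=[9] mem=[0,0,0,0]
After op 14 (dup): stack=[9,9] mem=[0,0,0,0]
After op 15 (-): stack=[0] mem=[0,0,0,0]
After op 16 (dup): stack=[0,0] mem=[0,0,0,0]
After op 17 (*): stack=[0] mem=[0,0,0,0]
After op 18 (pop): stack=[empty] mem=[0,0,0,0]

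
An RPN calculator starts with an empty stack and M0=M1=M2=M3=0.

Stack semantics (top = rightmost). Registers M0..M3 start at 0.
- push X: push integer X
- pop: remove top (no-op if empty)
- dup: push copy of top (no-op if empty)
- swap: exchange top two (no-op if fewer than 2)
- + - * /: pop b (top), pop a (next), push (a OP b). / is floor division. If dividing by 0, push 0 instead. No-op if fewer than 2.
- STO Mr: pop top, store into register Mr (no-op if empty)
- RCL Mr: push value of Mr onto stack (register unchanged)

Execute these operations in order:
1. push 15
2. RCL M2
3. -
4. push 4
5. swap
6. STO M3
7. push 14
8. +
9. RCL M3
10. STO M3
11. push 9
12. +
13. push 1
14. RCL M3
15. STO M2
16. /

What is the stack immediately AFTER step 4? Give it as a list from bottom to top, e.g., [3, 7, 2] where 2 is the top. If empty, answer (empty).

After op 1 (push 15): stack=[15] mem=[0,0,0,0]
After op 2 (RCL M2): stack=[15,0] mem=[0,0,0,0]
After op 3 (-): stack=[15] mem=[0,0,0,0]
After op 4 (push 4): stack=[15,4] mem=[0,0,0,0]

[15, 4]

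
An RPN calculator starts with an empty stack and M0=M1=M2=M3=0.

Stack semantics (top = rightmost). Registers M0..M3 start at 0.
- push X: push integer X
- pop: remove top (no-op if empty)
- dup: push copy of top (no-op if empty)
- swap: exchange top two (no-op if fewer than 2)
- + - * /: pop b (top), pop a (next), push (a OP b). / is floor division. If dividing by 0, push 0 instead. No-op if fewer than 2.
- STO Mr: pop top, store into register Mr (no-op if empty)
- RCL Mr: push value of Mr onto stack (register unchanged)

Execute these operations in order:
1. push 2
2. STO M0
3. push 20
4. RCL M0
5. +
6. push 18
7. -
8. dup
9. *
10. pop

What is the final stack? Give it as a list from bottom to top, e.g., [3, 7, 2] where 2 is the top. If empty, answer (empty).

After op 1 (push 2): stack=[2] mem=[0,0,0,0]
After op 2 (STO M0): stack=[empty] mem=[2,0,0,0]
After op 3 (push 20): stack=[20] mem=[2,0,0,0]
After op 4 (RCL M0): stack=[20,2] mem=[2,0,0,0]
After op 5 (+): stack=[22] mem=[2,0,0,0]
After op 6 (push 18): stack=[22,18] mem=[2,0,0,0]
After op 7 (-): stack=[4] mem=[2,0,0,0]
After op 8 (dup): stack=[4,4] mem=[2,0,0,0]
After op 9 (*): stack=[16] mem=[2,0,0,0]
After op 10 (pop): stack=[empty] mem=[2,0,0,0]

Answer: (empty)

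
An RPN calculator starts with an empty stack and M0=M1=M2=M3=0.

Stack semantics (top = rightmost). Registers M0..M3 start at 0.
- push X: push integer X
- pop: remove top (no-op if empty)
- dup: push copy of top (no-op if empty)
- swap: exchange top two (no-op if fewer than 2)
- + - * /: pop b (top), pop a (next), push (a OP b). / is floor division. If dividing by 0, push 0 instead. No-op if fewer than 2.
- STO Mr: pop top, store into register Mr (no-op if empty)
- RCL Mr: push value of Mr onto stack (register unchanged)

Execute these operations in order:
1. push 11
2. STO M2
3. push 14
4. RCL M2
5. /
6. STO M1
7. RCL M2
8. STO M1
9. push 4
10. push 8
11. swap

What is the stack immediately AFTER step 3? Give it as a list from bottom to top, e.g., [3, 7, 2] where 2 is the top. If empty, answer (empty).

After op 1 (push 11): stack=[11] mem=[0,0,0,0]
After op 2 (STO M2): stack=[empty] mem=[0,0,11,0]
After op 3 (push 14): stack=[14] mem=[0,0,11,0]

[14]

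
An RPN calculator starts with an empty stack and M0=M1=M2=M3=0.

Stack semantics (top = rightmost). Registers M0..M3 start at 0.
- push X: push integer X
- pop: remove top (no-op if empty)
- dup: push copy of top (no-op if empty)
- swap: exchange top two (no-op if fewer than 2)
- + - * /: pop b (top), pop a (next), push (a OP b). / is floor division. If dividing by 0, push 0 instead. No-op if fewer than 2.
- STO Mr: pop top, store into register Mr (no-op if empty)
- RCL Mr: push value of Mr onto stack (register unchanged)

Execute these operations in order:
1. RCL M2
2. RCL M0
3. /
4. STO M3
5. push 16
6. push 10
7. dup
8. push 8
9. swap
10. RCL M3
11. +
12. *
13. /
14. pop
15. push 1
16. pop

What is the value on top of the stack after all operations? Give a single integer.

Answer: 16

Derivation:
After op 1 (RCL M2): stack=[0] mem=[0,0,0,0]
After op 2 (RCL M0): stack=[0,0] mem=[0,0,0,0]
After op 3 (/): stack=[0] mem=[0,0,0,0]
After op 4 (STO M3): stack=[empty] mem=[0,0,0,0]
After op 5 (push 16): stack=[16] mem=[0,0,0,0]
After op 6 (push 10): stack=[16,10] mem=[0,0,0,0]
After op 7 (dup): stack=[16,10,10] mem=[0,0,0,0]
After op 8 (push 8): stack=[16,10,10,8] mem=[0,0,0,0]
After op 9 (swap): stack=[16,10,8,10] mem=[0,0,0,0]
After op 10 (RCL M3): stack=[16,10,8,10,0] mem=[0,0,0,0]
After op 11 (+): stack=[16,10,8,10] mem=[0,0,0,0]
After op 12 (*): stack=[16,10,80] mem=[0,0,0,0]
After op 13 (/): stack=[16,0] mem=[0,0,0,0]
After op 14 (pop): stack=[16] mem=[0,0,0,0]
After op 15 (push 1): stack=[16,1] mem=[0,0,0,0]
After op 16 (pop): stack=[16] mem=[0,0,0,0]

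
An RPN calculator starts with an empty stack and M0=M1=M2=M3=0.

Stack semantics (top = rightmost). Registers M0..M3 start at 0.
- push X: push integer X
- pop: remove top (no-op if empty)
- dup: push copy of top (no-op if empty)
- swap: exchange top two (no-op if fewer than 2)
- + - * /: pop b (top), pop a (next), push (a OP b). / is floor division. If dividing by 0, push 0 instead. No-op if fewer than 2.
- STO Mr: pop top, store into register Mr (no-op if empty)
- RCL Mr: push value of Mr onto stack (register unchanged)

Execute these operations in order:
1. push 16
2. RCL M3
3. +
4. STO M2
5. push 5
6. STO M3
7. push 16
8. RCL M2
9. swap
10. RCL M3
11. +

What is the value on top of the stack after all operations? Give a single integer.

After op 1 (push 16): stack=[16] mem=[0,0,0,0]
After op 2 (RCL M3): stack=[16,0] mem=[0,0,0,0]
After op 3 (+): stack=[16] mem=[0,0,0,0]
After op 4 (STO M2): stack=[empty] mem=[0,0,16,0]
After op 5 (push 5): stack=[5] mem=[0,0,16,0]
After op 6 (STO M3): stack=[empty] mem=[0,0,16,5]
After op 7 (push 16): stack=[16] mem=[0,0,16,5]
After op 8 (RCL M2): stack=[16,16] mem=[0,0,16,5]
After op 9 (swap): stack=[16,16] mem=[0,0,16,5]
After op 10 (RCL M3): stack=[16,16,5] mem=[0,0,16,5]
After op 11 (+): stack=[16,21] mem=[0,0,16,5]

Answer: 21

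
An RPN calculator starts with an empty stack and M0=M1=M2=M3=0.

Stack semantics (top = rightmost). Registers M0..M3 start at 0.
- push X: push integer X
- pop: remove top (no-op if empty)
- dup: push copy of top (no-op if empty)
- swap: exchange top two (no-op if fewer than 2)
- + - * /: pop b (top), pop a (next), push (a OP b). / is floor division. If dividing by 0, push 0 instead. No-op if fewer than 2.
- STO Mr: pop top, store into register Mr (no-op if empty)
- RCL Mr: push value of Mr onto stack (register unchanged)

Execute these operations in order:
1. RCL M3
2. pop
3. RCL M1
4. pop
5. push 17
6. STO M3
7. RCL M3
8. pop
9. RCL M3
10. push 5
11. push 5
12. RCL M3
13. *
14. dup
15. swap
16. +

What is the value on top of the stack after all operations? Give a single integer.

Answer: 170

Derivation:
After op 1 (RCL M3): stack=[0] mem=[0,0,0,0]
After op 2 (pop): stack=[empty] mem=[0,0,0,0]
After op 3 (RCL M1): stack=[0] mem=[0,0,0,0]
After op 4 (pop): stack=[empty] mem=[0,0,0,0]
After op 5 (push 17): stack=[17] mem=[0,0,0,0]
After op 6 (STO M3): stack=[empty] mem=[0,0,0,17]
After op 7 (RCL M3): stack=[17] mem=[0,0,0,17]
After op 8 (pop): stack=[empty] mem=[0,0,0,17]
After op 9 (RCL M3): stack=[17] mem=[0,0,0,17]
After op 10 (push 5): stack=[17,5] mem=[0,0,0,17]
After op 11 (push 5): stack=[17,5,5] mem=[0,0,0,17]
After op 12 (RCL M3): stack=[17,5,5,17] mem=[0,0,0,17]
After op 13 (*): stack=[17,5,85] mem=[0,0,0,17]
After op 14 (dup): stack=[17,5,85,85] mem=[0,0,0,17]
After op 15 (swap): stack=[17,5,85,85] mem=[0,0,0,17]
After op 16 (+): stack=[17,5,170] mem=[0,0,0,17]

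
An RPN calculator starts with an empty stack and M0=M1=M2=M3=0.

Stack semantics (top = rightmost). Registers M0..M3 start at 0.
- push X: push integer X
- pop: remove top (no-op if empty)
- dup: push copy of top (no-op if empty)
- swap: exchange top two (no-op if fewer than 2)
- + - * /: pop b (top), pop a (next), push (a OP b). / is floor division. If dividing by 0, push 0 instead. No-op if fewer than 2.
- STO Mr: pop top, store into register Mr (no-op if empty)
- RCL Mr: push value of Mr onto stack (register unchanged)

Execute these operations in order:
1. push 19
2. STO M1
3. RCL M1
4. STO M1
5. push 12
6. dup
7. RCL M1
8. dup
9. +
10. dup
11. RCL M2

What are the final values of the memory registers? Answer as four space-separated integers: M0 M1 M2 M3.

Answer: 0 19 0 0

Derivation:
After op 1 (push 19): stack=[19] mem=[0,0,0,0]
After op 2 (STO M1): stack=[empty] mem=[0,19,0,0]
After op 3 (RCL M1): stack=[19] mem=[0,19,0,0]
After op 4 (STO M1): stack=[empty] mem=[0,19,0,0]
After op 5 (push 12): stack=[12] mem=[0,19,0,0]
After op 6 (dup): stack=[12,12] mem=[0,19,0,0]
After op 7 (RCL M1): stack=[12,12,19] mem=[0,19,0,0]
After op 8 (dup): stack=[12,12,19,19] mem=[0,19,0,0]
After op 9 (+): stack=[12,12,38] mem=[0,19,0,0]
After op 10 (dup): stack=[12,12,38,38] mem=[0,19,0,0]
After op 11 (RCL M2): stack=[12,12,38,38,0] mem=[0,19,0,0]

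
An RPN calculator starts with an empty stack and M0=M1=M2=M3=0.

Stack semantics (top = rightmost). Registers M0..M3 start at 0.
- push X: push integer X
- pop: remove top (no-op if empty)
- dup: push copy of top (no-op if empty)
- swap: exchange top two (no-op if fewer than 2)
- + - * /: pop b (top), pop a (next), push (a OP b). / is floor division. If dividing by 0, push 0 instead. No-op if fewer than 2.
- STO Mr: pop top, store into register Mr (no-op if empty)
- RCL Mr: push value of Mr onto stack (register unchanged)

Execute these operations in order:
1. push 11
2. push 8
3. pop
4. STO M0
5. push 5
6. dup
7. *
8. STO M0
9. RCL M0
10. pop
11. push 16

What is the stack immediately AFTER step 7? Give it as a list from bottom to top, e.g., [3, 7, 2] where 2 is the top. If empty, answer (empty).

After op 1 (push 11): stack=[11] mem=[0,0,0,0]
After op 2 (push 8): stack=[11,8] mem=[0,0,0,0]
After op 3 (pop): stack=[11] mem=[0,0,0,0]
After op 4 (STO M0): stack=[empty] mem=[11,0,0,0]
After op 5 (push 5): stack=[5] mem=[11,0,0,0]
After op 6 (dup): stack=[5,5] mem=[11,0,0,0]
After op 7 (*): stack=[25] mem=[11,0,0,0]

[25]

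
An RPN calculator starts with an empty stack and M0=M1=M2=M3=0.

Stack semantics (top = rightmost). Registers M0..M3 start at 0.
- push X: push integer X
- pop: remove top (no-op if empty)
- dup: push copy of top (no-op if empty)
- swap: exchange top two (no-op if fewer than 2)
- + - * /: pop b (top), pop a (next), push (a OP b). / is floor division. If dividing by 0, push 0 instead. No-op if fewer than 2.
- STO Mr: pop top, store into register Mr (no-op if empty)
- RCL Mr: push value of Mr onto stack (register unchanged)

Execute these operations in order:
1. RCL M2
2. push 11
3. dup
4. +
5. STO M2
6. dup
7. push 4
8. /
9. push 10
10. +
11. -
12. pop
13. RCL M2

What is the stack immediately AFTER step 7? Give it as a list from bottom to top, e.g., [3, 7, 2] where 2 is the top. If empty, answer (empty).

After op 1 (RCL M2): stack=[0] mem=[0,0,0,0]
After op 2 (push 11): stack=[0,11] mem=[0,0,0,0]
After op 3 (dup): stack=[0,11,11] mem=[0,0,0,0]
After op 4 (+): stack=[0,22] mem=[0,0,0,0]
After op 5 (STO M2): stack=[0] mem=[0,0,22,0]
After op 6 (dup): stack=[0,0] mem=[0,0,22,0]
After op 7 (push 4): stack=[0,0,4] mem=[0,0,22,0]

[0, 0, 4]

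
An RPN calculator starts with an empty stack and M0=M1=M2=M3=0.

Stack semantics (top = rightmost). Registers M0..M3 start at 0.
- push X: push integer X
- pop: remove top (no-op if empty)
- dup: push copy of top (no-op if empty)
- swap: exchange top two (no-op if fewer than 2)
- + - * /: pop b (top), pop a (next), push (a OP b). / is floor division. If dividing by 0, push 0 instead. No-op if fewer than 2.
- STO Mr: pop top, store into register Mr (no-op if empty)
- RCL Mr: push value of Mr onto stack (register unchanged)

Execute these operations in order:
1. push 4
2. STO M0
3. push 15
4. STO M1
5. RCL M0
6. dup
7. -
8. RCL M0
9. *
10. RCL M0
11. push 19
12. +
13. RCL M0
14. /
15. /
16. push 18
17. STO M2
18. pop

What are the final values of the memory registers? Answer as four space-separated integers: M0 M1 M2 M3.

After op 1 (push 4): stack=[4] mem=[0,0,0,0]
After op 2 (STO M0): stack=[empty] mem=[4,0,0,0]
After op 3 (push 15): stack=[15] mem=[4,0,0,0]
After op 4 (STO M1): stack=[empty] mem=[4,15,0,0]
After op 5 (RCL M0): stack=[4] mem=[4,15,0,0]
After op 6 (dup): stack=[4,4] mem=[4,15,0,0]
After op 7 (-): stack=[0] mem=[4,15,0,0]
After op 8 (RCL M0): stack=[0,4] mem=[4,15,0,0]
After op 9 (*): stack=[0] mem=[4,15,0,0]
After op 10 (RCL M0): stack=[0,4] mem=[4,15,0,0]
After op 11 (push 19): stack=[0,4,19] mem=[4,15,0,0]
After op 12 (+): stack=[0,23] mem=[4,15,0,0]
After op 13 (RCL M0): stack=[0,23,4] mem=[4,15,0,0]
After op 14 (/): stack=[0,5] mem=[4,15,0,0]
After op 15 (/): stack=[0] mem=[4,15,0,0]
After op 16 (push 18): stack=[0,18] mem=[4,15,0,0]
After op 17 (STO M2): stack=[0] mem=[4,15,18,0]
After op 18 (pop): stack=[empty] mem=[4,15,18,0]

Answer: 4 15 18 0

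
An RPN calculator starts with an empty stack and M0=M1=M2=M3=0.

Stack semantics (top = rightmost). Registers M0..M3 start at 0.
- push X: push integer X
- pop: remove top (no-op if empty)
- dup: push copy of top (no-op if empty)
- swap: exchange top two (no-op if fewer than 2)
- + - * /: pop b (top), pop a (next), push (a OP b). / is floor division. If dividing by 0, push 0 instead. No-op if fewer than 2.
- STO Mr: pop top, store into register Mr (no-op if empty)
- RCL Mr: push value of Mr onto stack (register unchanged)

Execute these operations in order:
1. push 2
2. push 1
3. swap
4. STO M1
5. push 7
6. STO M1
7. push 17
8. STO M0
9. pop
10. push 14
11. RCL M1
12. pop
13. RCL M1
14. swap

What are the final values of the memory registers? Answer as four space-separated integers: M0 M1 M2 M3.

After op 1 (push 2): stack=[2] mem=[0,0,0,0]
After op 2 (push 1): stack=[2,1] mem=[0,0,0,0]
After op 3 (swap): stack=[1,2] mem=[0,0,0,0]
After op 4 (STO M1): stack=[1] mem=[0,2,0,0]
After op 5 (push 7): stack=[1,7] mem=[0,2,0,0]
After op 6 (STO M1): stack=[1] mem=[0,7,0,0]
After op 7 (push 17): stack=[1,17] mem=[0,7,0,0]
After op 8 (STO M0): stack=[1] mem=[17,7,0,0]
After op 9 (pop): stack=[empty] mem=[17,7,0,0]
After op 10 (push 14): stack=[14] mem=[17,7,0,0]
After op 11 (RCL M1): stack=[14,7] mem=[17,7,0,0]
After op 12 (pop): stack=[14] mem=[17,7,0,0]
After op 13 (RCL M1): stack=[14,7] mem=[17,7,0,0]
After op 14 (swap): stack=[7,14] mem=[17,7,0,0]

Answer: 17 7 0 0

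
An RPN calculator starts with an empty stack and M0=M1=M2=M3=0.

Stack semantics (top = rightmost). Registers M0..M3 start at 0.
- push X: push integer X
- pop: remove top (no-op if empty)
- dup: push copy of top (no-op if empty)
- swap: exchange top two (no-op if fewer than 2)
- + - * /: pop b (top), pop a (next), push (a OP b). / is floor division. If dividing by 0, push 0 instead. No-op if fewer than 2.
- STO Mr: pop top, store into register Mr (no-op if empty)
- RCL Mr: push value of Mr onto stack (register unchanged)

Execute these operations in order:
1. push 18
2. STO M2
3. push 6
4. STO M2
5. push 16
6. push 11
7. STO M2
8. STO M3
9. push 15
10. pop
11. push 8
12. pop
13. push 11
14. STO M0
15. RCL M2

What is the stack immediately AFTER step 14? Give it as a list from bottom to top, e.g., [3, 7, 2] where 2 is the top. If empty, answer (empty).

After op 1 (push 18): stack=[18] mem=[0,0,0,0]
After op 2 (STO M2): stack=[empty] mem=[0,0,18,0]
After op 3 (push 6): stack=[6] mem=[0,0,18,0]
After op 4 (STO M2): stack=[empty] mem=[0,0,6,0]
After op 5 (push 16): stack=[16] mem=[0,0,6,0]
After op 6 (push 11): stack=[16,11] mem=[0,0,6,0]
After op 7 (STO M2): stack=[16] mem=[0,0,11,0]
After op 8 (STO M3): stack=[empty] mem=[0,0,11,16]
After op 9 (push 15): stack=[15] mem=[0,0,11,16]
After op 10 (pop): stack=[empty] mem=[0,0,11,16]
After op 11 (push 8): stack=[8] mem=[0,0,11,16]
After op 12 (pop): stack=[empty] mem=[0,0,11,16]
After op 13 (push 11): stack=[11] mem=[0,0,11,16]
After op 14 (STO M0): stack=[empty] mem=[11,0,11,16]

(empty)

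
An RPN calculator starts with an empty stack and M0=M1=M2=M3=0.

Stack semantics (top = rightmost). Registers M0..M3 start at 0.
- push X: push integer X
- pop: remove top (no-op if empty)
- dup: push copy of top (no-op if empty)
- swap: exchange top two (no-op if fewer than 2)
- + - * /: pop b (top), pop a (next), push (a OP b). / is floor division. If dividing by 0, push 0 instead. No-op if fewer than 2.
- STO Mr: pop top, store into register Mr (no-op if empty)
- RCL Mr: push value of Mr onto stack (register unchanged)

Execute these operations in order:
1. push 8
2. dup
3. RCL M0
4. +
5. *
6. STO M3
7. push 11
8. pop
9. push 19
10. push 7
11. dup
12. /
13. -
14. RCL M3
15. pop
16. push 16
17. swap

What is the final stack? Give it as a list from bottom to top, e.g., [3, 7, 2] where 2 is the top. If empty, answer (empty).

Answer: [16, 18]

Derivation:
After op 1 (push 8): stack=[8] mem=[0,0,0,0]
After op 2 (dup): stack=[8,8] mem=[0,0,0,0]
After op 3 (RCL M0): stack=[8,8,0] mem=[0,0,0,0]
After op 4 (+): stack=[8,8] mem=[0,0,0,0]
After op 5 (*): stack=[64] mem=[0,0,0,0]
After op 6 (STO M3): stack=[empty] mem=[0,0,0,64]
After op 7 (push 11): stack=[11] mem=[0,0,0,64]
After op 8 (pop): stack=[empty] mem=[0,0,0,64]
After op 9 (push 19): stack=[19] mem=[0,0,0,64]
After op 10 (push 7): stack=[19,7] mem=[0,0,0,64]
After op 11 (dup): stack=[19,7,7] mem=[0,0,0,64]
After op 12 (/): stack=[19,1] mem=[0,0,0,64]
After op 13 (-): stack=[18] mem=[0,0,0,64]
After op 14 (RCL M3): stack=[18,64] mem=[0,0,0,64]
After op 15 (pop): stack=[18] mem=[0,0,0,64]
After op 16 (push 16): stack=[18,16] mem=[0,0,0,64]
After op 17 (swap): stack=[16,18] mem=[0,0,0,64]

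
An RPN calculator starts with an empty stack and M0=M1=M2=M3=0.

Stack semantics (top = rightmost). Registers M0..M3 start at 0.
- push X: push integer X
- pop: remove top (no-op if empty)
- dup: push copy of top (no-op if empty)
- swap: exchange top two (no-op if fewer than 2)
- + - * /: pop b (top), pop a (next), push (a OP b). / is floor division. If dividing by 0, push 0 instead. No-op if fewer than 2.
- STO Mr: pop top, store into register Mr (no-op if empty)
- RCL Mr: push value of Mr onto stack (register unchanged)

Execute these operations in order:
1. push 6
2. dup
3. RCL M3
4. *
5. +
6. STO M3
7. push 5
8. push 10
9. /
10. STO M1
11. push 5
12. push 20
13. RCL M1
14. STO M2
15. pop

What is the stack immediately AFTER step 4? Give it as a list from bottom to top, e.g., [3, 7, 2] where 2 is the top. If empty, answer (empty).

After op 1 (push 6): stack=[6] mem=[0,0,0,0]
After op 2 (dup): stack=[6,6] mem=[0,0,0,0]
After op 3 (RCL M3): stack=[6,6,0] mem=[0,0,0,0]
After op 4 (*): stack=[6,0] mem=[0,0,0,0]

[6, 0]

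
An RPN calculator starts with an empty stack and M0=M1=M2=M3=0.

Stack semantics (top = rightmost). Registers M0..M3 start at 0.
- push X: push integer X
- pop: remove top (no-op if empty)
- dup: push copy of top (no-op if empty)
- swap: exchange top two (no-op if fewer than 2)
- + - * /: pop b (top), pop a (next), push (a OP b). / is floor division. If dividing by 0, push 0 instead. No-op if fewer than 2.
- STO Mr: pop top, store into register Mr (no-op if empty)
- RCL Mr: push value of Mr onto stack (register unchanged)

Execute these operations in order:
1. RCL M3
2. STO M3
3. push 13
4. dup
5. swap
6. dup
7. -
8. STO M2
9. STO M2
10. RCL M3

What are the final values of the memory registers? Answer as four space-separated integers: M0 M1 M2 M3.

Answer: 0 0 13 0

Derivation:
After op 1 (RCL M3): stack=[0] mem=[0,0,0,0]
After op 2 (STO M3): stack=[empty] mem=[0,0,0,0]
After op 3 (push 13): stack=[13] mem=[0,0,0,0]
After op 4 (dup): stack=[13,13] mem=[0,0,0,0]
After op 5 (swap): stack=[13,13] mem=[0,0,0,0]
After op 6 (dup): stack=[13,13,13] mem=[0,0,0,0]
After op 7 (-): stack=[13,0] mem=[0,0,0,0]
After op 8 (STO M2): stack=[13] mem=[0,0,0,0]
After op 9 (STO M2): stack=[empty] mem=[0,0,13,0]
After op 10 (RCL M3): stack=[0] mem=[0,0,13,0]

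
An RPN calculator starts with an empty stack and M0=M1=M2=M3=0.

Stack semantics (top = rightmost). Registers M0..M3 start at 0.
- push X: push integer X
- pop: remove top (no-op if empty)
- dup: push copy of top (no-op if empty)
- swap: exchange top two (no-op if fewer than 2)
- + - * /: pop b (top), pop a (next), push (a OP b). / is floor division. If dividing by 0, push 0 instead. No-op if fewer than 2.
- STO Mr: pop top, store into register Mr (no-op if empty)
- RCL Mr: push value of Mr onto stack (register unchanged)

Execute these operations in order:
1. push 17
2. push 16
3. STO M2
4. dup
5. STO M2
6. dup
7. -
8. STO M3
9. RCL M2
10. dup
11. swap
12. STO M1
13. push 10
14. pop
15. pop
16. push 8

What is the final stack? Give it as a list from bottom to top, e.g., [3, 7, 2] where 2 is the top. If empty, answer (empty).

After op 1 (push 17): stack=[17] mem=[0,0,0,0]
After op 2 (push 16): stack=[17,16] mem=[0,0,0,0]
After op 3 (STO M2): stack=[17] mem=[0,0,16,0]
After op 4 (dup): stack=[17,17] mem=[0,0,16,0]
After op 5 (STO M2): stack=[17] mem=[0,0,17,0]
After op 6 (dup): stack=[17,17] mem=[0,0,17,0]
After op 7 (-): stack=[0] mem=[0,0,17,0]
After op 8 (STO M3): stack=[empty] mem=[0,0,17,0]
After op 9 (RCL M2): stack=[17] mem=[0,0,17,0]
After op 10 (dup): stack=[17,17] mem=[0,0,17,0]
After op 11 (swap): stack=[17,17] mem=[0,0,17,0]
After op 12 (STO M1): stack=[17] mem=[0,17,17,0]
After op 13 (push 10): stack=[17,10] mem=[0,17,17,0]
After op 14 (pop): stack=[17] mem=[0,17,17,0]
After op 15 (pop): stack=[empty] mem=[0,17,17,0]
After op 16 (push 8): stack=[8] mem=[0,17,17,0]

Answer: [8]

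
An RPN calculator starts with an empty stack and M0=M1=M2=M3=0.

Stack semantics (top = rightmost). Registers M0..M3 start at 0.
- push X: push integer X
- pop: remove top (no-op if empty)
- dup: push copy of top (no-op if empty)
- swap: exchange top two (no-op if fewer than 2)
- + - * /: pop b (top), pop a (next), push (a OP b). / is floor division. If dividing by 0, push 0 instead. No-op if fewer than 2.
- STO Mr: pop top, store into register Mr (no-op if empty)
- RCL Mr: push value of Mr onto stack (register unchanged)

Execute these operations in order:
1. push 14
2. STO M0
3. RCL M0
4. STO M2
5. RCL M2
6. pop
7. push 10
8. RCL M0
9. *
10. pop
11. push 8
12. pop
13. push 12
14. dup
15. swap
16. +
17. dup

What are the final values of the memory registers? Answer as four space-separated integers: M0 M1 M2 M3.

After op 1 (push 14): stack=[14] mem=[0,0,0,0]
After op 2 (STO M0): stack=[empty] mem=[14,0,0,0]
After op 3 (RCL M0): stack=[14] mem=[14,0,0,0]
After op 4 (STO M2): stack=[empty] mem=[14,0,14,0]
After op 5 (RCL M2): stack=[14] mem=[14,0,14,0]
After op 6 (pop): stack=[empty] mem=[14,0,14,0]
After op 7 (push 10): stack=[10] mem=[14,0,14,0]
After op 8 (RCL M0): stack=[10,14] mem=[14,0,14,0]
After op 9 (*): stack=[140] mem=[14,0,14,0]
After op 10 (pop): stack=[empty] mem=[14,0,14,0]
After op 11 (push 8): stack=[8] mem=[14,0,14,0]
After op 12 (pop): stack=[empty] mem=[14,0,14,0]
After op 13 (push 12): stack=[12] mem=[14,0,14,0]
After op 14 (dup): stack=[12,12] mem=[14,0,14,0]
After op 15 (swap): stack=[12,12] mem=[14,0,14,0]
After op 16 (+): stack=[24] mem=[14,0,14,0]
After op 17 (dup): stack=[24,24] mem=[14,0,14,0]

Answer: 14 0 14 0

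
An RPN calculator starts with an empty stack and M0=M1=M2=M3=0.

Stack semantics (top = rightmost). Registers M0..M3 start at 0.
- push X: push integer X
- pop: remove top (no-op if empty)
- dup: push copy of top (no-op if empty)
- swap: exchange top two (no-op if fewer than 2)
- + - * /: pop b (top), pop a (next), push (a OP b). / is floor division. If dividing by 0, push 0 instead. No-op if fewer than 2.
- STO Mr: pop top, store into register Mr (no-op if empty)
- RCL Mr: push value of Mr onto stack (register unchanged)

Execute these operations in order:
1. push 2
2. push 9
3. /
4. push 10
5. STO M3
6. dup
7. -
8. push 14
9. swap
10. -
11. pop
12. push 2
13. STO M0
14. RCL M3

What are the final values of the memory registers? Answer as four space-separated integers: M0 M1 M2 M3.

Answer: 2 0 0 10

Derivation:
After op 1 (push 2): stack=[2] mem=[0,0,0,0]
After op 2 (push 9): stack=[2,9] mem=[0,0,0,0]
After op 3 (/): stack=[0] mem=[0,0,0,0]
After op 4 (push 10): stack=[0,10] mem=[0,0,0,0]
After op 5 (STO M3): stack=[0] mem=[0,0,0,10]
After op 6 (dup): stack=[0,0] mem=[0,0,0,10]
After op 7 (-): stack=[0] mem=[0,0,0,10]
After op 8 (push 14): stack=[0,14] mem=[0,0,0,10]
After op 9 (swap): stack=[14,0] mem=[0,0,0,10]
After op 10 (-): stack=[14] mem=[0,0,0,10]
After op 11 (pop): stack=[empty] mem=[0,0,0,10]
After op 12 (push 2): stack=[2] mem=[0,0,0,10]
After op 13 (STO M0): stack=[empty] mem=[2,0,0,10]
After op 14 (RCL M3): stack=[10] mem=[2,0,0,10]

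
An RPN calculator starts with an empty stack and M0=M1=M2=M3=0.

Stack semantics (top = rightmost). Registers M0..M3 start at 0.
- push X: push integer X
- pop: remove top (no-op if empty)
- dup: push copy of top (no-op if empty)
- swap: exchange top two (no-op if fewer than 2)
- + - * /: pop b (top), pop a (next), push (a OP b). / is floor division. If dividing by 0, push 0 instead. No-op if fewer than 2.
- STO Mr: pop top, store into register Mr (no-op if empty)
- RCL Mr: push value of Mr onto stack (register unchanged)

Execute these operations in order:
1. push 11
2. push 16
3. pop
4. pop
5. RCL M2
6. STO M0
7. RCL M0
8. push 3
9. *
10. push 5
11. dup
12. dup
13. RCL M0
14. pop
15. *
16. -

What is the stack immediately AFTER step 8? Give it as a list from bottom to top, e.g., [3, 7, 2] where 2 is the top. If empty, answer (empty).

After op 1 (push 11): stack=[11] mem=[0,0,0,0]
After op 2 (push 16): stack=[11,16] mem=[0,0,0,0]
After op 3 (pop): stack=[11] mem=[0,0,0,0]
After op 4 (pop): stack=[empty] mem=[0,0,0,0]
After op 5 (RCL M2): stack=[0] mem=[0,0,0,0]
After op 6 (STO M0): stack=[empty] mem=[0,0,0,0]
After op 7 (RCL M0): stack=[0] mem=[0,0,0,0]
After op 8 (push 3): stack=[0,3] mem=[0,0,0,0]

[0, 3]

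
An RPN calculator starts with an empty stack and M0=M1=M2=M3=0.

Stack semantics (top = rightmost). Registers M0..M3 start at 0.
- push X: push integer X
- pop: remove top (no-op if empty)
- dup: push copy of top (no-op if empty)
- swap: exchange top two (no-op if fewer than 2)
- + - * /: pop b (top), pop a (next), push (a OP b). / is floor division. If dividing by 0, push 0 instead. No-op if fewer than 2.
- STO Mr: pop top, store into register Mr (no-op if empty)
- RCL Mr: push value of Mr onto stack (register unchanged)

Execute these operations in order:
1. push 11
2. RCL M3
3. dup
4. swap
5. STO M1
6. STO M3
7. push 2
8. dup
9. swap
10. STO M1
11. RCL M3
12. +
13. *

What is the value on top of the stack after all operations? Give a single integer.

Answer: 22

Derivation:
After op 1 (push 11): stack=[11] mem=[0,0,0,0]
After op 2 (RCL M3): stack=[11,0] mem=[0,0,0,0]
After op 3 (dup): stack=[11,0,0] mem=[0,0,0,0]
After op 4 (swap): stack=[11,0,0] mem=[0,0,0,0]
After op 5 (STO M1): stack=[11,0] mem=[0,0,0,0]
After op 6 (STO M3): stack=[11] mem=[0,0,0,0]
After op 7 (push 2): stack=[11,2] mem=[0,0,0,0]
After op 8 (dup): stack=[11,2,2] mem=[0,0,0,0]
After op 9 (swap): stack=[11,2,2] mem=[0,0,0,0]
After op 10 (STO M1): stack=[11,2] mem=[0,2,0,0]
After op 11 (RCL M3): stack=[11,2,0] mem=[0,2,0,0]
After op 12 (+): stack=[11,2] mem=[0,2,0,0]
After op 13 (*): stack=[22] mem=[0,2,0,0]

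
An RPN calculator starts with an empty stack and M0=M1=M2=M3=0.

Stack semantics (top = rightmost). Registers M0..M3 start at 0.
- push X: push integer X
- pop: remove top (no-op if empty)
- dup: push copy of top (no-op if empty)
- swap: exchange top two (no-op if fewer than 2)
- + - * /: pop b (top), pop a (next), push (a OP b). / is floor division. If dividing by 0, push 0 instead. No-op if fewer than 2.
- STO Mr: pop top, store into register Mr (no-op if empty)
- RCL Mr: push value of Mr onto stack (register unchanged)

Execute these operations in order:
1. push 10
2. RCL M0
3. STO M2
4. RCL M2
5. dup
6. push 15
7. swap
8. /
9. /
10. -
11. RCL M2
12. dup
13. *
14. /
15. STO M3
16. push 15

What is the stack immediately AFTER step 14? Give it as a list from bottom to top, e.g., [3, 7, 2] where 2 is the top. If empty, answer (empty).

After op 1 (push 10): stack=[10] mem=[0,0,0,0]
After op 2 (RCL M0): stack=[10,0] mem=[0,0,0,0]
After op 3 (STO M2): stack=[10] mem=[0,0,0,0]
After op 4 (RCL M2): stack=[10,0] mem=[0,0,0,0]
After op 5 (dup): stack=[10,0,0] mem=[0,0,0,0]
After op 6 (push 15): stack=[10,0,0,15] mem=[0,0,0,0]
After op 7 (swap): stack=[10,0,15,0] mem=[0,0,0,0]
After op 8 (/): stack=[10,0,0] mem=[0,0,0,0]
After op 9 (/): stack=[10,0] mem=[0,0,0,0]
After op 10 (-): stack=[10] mem=[0,0,0,0]
After op 11 (RCL M2): stack=[10,0] mem=[0,0,0,0]
After op 12 (dup): stack=[10,0,0] mem=[0,0,0,0]
After op 13 (*): stack=[10,0] mem=[0,0,0,0]
After op 14 (/): stack=[0] mem=[0,0,0,0]

[0]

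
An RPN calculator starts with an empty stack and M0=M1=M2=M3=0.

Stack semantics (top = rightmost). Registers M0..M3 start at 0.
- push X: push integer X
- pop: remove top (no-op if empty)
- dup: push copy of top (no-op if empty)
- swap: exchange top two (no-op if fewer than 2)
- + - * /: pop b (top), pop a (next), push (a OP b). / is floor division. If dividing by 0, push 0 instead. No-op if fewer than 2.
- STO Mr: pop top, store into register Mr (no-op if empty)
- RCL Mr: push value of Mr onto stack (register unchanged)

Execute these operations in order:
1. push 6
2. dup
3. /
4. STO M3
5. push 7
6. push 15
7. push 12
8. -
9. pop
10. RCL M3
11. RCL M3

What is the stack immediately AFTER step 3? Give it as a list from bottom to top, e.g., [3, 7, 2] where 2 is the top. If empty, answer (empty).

After op 1 (push 6): stack=[6] mem=[0,0,0,0]
After op 2 (dup): stack=[6,6] mem=[0,0,0,0]
After op 3 (/): stack=[1] mem=[0,0,0,0]

[1]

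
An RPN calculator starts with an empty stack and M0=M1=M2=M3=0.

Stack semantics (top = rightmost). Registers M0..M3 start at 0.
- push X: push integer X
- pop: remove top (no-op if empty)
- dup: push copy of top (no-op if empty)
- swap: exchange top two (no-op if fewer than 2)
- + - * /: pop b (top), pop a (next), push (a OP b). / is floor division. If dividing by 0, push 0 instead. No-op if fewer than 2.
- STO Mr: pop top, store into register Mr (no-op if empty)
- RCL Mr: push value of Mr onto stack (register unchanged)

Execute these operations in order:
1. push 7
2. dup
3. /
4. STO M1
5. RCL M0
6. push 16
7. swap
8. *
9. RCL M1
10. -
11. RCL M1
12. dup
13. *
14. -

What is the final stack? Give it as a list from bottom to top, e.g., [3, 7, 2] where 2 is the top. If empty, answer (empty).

Answer: [-2]

Derivation:
After op 1 (push 7): stack=[7] mem=[0,0,0,0]
After op 2 (dup): stack=[7,7] mem=[0,0,0,0]
After op 3 (/): stack=[1] mem=[0,0,0,0]
After op 4 (STO M1): stack=[empty] mem=[0,1,0,0]
After op 5 (RCL M0): stack=[0] mem=[0,1,0,0]
After op 6 (push 16): stack=[0,16] mem=[0,1,0,0]
After op 7 (swap): stack=[16,0] mem=[0,1,0,0]
After op 8 (*): stack=[0] mem=[0,1,0,0]
After op 9 (RCL M1): stack=[0,1] mem=[0,1,0,0]
After op 10 (-): stack=[-1] mem=[0,1,0,0]
After op 11 (RCL M1): stack=[-1,1] mem=[0,1,0,0]
After op 12 (dup): stack=[-1,1,1] mem=[0,1,0,0]
After op 13 (*): stack=[-1,1] mem=[0,1,0,0]
After op 14 (-): stack=[-2] mem=[0,1,0,0]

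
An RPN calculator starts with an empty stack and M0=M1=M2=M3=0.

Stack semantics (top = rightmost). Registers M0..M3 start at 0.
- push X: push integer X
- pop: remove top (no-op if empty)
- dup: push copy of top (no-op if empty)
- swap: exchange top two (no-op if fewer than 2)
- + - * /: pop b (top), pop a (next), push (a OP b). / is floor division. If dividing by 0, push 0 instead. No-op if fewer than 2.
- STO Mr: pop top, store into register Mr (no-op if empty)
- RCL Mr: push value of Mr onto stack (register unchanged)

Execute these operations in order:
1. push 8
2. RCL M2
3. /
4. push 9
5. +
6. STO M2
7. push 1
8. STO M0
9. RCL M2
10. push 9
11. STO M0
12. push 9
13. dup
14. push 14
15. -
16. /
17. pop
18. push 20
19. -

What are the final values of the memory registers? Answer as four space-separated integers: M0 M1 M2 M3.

Answer: 9 0 9 0

Derivation:
After op 1 (push 8): stack=[8] mem=[0,0,0,0]
After op 2 (RCL M2): stack=[8,0] mem=[0,0,0,0]
After op 3 (/): stack=[0] mem=[0,0,0,0]
After op 4 (push 9): stack=[0,9] mem=[0,0,0,0]
After op 5 (+): stack=[9] mem=[0,0,0,0]
After op 6 (STO M2): stack=[empty] mem=[0,0,9,0]
After op 7 (push 1): stack=[1] mem=[0,0,9,0]
After op 8 (STO M0): stack=[empty] mem=[1,0,9,0]
After op 9 (RCL M2): stack=[9] mem=[1,0,9,0]
After op 10 (push 9): stack=[9,9] mem=[1,0,9,0]
After op 11 (STO M0): stack=[9] mem=[9,0,9,0]
After op 12 (push 9): stack=[9,9] mem=[9,0,9,0]
After op 13 (dup): stack=[9,9,9] mem=[9,0,9,0]
After op 14 (push 14): stack=[9,9,9,14] mem=[9,0,9,0]
After op 15 (-): stack=[9,9,-5] mem=[9,0,9,0]
After op 16 (/): stack=[9,-2] mem=[9,0,9,0]
After op 17 (pop): stack=[9] mem=[9,0,9,0]
After op 18 (push 20): stack=[9,20] mem=[9,0,9,0]
After op 19 (-): stack=[-11] mem=[9,0,9,0]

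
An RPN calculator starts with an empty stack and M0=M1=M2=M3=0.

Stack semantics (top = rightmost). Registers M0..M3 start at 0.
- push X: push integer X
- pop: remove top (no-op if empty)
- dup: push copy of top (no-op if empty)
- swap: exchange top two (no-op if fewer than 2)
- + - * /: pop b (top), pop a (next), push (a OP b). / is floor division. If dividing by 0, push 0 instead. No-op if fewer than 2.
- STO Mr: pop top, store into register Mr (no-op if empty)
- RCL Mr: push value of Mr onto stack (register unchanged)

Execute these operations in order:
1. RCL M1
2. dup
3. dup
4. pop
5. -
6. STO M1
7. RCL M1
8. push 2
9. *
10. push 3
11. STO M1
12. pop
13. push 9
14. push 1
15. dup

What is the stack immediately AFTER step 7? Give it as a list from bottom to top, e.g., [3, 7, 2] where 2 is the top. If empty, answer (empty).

After op 1 (RCL M1): stack=[0] mem=[0,0,0,0]
After op 2 (dup): stack=[0,0] mem=[0,0,0,0]
After op 3 (dup): stack=[0,0,0] mem=[0,0,0,0]
After op 4 (pop): stack=[0,0] mem=[0,0,0,0]
After op 5 (-): stack=[0] mem=[0,0,0,0]
After op 6 (STO M1): stack=[empty] mem=[0,0,0,0]
After op 7 (RCL M1): stack=[0] mem=[0,0,0,0]

[0]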